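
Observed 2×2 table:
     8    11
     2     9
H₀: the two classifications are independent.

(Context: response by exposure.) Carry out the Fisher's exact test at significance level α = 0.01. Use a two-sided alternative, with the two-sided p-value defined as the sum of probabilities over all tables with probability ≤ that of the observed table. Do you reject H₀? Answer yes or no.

Margins: r₁=19, r₂=11, c₁=10, c₂=20, n=30
p_obs = C(19,8)·C(11,2)/C(30,10); sum pmf over tables with pmf ≤ p_obs
p-value (two-sided) = 0.24647
At α=0.01: p ≥ α → fail to reject H₀

reject H₀: no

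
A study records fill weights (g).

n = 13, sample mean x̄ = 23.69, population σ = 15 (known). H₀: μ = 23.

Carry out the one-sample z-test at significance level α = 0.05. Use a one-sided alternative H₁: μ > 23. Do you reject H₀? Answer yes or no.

SE = σ/√n = 15/√13 = 4.1603
z = (x̄−μ₀)/SE = (23.69−23)/4.1603 = 0.1659
p-value (one-sided, H₁ greater) = 0.43414
At α=0.05: p ≥ α → fail to reject H₀

reject H₀: no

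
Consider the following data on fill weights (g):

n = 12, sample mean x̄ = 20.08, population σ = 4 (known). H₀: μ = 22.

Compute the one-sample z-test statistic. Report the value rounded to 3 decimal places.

SE = σ/√n = 4/√12 = 1.1547
z = (x̄−μ₀)/SE = (20.08−22)/1.1547 = -1.6628

test statistic = -1.663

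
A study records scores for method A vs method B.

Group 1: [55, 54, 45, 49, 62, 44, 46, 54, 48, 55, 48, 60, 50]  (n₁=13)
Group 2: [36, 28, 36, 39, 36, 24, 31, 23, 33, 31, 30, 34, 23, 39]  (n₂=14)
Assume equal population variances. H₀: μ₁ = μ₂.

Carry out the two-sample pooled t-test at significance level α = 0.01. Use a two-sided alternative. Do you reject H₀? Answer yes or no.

x̄₁=51.538, s₁=5.636, n₁=13
x̄₂=31.643, s₂=5.528, n₂=14
s_p² = [12·5.636² + 13·5.528²]/25 = 31.1378
SE = √(s_p²·(1/13+1/14)) = 2.1493
t = (51.538−31.643)/2.1493 = 9.2569
df = 25
p-value (two-sided) = 0.00000
At α=0.01: p < α → reject H₀

reject H₀: yes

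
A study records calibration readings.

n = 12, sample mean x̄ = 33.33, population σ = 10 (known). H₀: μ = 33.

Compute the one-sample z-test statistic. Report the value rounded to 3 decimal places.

test statistic = 0.114

SE = σ/√n = 10/√12 = 2.8868
z = (x̄−μ₀)/SE = (33.33−33)/2.8868 = 0.1143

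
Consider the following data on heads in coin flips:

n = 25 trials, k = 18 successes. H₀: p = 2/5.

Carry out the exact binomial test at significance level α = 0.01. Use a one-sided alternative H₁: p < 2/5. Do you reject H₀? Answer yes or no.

reject H₀: no

Exact binomial: n=25, k=18, p₀=2/5=0.4000
P(X≤18) from Σ C(n,i)·p₀^i·(1−p₀)^(n−i)
p-value (one-sided, H₁ less) = 0.99972
At α=0.01: p ≥ α → fail to reject H₀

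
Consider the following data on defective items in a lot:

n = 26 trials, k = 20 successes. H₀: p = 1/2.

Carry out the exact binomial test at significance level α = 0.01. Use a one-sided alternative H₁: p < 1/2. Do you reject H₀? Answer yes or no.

reject H₀: no

Exact binomial: n=26, k=20, p₀=1/2=0.5000
P(X≤20) from Σ C(n,i)·p₀^i·(1−p₀)^(n−i)
p-value (one-sided, H₁ less) = 0.99875
At α=0.01: p ≥ α → fail to reject H₀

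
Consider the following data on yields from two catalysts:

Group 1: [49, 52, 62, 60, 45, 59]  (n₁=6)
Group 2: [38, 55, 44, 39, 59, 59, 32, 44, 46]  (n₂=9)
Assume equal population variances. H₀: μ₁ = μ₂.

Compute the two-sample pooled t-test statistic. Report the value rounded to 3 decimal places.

test statistic = 1.819

x̄₁=54.500, s₁=6.834, n₁=6
x̄₂=46.222, s₂=9.589, n₂=9
s_p² = [5·6.834² + 8·9.589²]/13 = 74.5427
SE = √(s_p²·(1/6+1/9)) = 4.5504
t = (54.500−46.222)/4.5504 = 1.8191
df = 13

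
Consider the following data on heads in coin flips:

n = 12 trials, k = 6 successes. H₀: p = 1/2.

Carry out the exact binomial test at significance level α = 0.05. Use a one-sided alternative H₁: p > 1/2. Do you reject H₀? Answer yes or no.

Exact binomial: n=12, k=6, p₀=1/2=0.5000
P(X≥6) from Σ C(n,i)·p₀^i·(1−p₀)^(n−i)
p-value (one-sided, H₁ greater) = 0.61279
At α=0.05: p ≥ α → fail to reject H₀

reject H₀: no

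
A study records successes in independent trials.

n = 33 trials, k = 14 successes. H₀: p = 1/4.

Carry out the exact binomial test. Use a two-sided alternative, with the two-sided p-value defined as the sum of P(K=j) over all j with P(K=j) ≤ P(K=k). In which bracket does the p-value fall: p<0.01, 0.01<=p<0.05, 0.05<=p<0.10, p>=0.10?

p-value bracket: 0.01<=p<0.05

Exact binomial: n=33, k=14, p₀=1/4=0.2500
P(X=j) = C(n,j)·p₀^j·(1−p₀)^(n−j); p = Σ P(X=j) over j with P(X=j) ≤ P(X=14)
p-value (two-sided) = 0.02666
→ bracket: 0.01<=p<0.05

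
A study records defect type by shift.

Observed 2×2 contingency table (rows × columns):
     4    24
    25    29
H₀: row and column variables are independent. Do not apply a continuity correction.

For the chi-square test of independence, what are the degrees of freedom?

df = (r−1)(c−1) = (2−1)·(2−1) = 1

degrees of freedom = 1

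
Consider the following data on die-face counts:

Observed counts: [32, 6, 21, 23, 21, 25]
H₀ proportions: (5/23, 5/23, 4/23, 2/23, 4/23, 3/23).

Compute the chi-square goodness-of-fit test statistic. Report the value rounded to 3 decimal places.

n = 128; E_i = n·p_i = [27.83, 27.83, 22.26, 11.13, 22.26, 16.70]
χ² = (32−27.83)²/27.83 + (6−27.83)²/27.83 + (21−22.26)²/22.26 + (23−11.13)²/11.13 + (21−22.26)²/22.26 + (25−16.70)²/16.70 = 34.6771
df = 5

test statistic = 34.677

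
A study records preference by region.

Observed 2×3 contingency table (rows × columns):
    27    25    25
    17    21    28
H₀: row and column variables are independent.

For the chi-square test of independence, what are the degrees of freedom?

degrees of freedom = 2

df = (r−1)(c−1) = (2−1)·(3−1) = 2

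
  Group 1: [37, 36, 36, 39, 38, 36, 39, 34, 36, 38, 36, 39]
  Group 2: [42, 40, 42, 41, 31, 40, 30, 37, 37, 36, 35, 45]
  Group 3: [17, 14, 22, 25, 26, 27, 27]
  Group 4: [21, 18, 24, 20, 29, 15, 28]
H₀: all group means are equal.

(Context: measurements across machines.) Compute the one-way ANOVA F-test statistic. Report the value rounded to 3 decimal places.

Group means [37.00, 38.00, 22.57, 22.14], grand mean 31.921
SSB = Σnᵢ(x̄ᵢ−x̄)² = 2034.192; SSW = ΣΣ(x−x̄ᵢ)² = 574.571
MSB = 2034.192/3 = 678.0639; MSW = 574.571/34 = 16.8992
F = MSB/MSW = 40.1241
df = (3, 34)

test statistic = 40.124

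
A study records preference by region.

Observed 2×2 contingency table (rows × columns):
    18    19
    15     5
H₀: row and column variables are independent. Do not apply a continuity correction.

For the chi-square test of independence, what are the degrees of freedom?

df = (r−1)(c−1) = (2−1)·(2−1) = 1

degrees of freedom = 1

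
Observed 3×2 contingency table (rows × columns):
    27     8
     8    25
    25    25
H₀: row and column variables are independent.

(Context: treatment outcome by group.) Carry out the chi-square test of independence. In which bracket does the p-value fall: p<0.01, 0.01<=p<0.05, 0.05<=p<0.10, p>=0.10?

p-value bracket: p<0.01

Row totals [35, 33, 50], col totals [60, 58], n=118
χ² = (27−17.80)²/17.80 + (8−17.20)²/17.20 + (8−16.78)²/16.78 + (25−16.22)²/16.22 + (25−25.42)²/25.42 + (25−24.58)²/24.58 = 19.0434
df = 2
p-value (upper-tail) = 0.00007
→ bracket: p<0.01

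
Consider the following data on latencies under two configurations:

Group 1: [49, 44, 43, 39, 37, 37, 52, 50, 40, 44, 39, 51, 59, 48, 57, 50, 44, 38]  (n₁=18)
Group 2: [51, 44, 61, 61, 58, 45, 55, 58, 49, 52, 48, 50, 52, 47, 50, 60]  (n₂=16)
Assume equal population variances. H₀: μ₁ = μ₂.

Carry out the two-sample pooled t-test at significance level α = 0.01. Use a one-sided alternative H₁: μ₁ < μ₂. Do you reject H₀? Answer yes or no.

reject H₀: yes

x̄₁=45.611, s₁=6.749, n₁=18
x̄₂=52.562, s₂=5.621, n₂=16
s_p² = [17·6.749² + 15·5.621²]/32 = 39.0067
SE = √(s_p²·(1/18+1/16)) = 2.1459
t = (45.611−52.562)/2.1459 = -3.2394
df = 32
p-value (one-sided, H₁ less) = 0.00140
At α=0.01: p < α → reject H₀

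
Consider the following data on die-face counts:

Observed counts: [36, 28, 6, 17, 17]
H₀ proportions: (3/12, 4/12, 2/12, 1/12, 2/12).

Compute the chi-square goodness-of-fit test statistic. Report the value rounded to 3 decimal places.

n = 104; E_i = n·p_i = [26.00, 34.67, 17.33, 8.67, 17.33]
χ² = (36−26.00)²/26.00 + (28−34.67)²/34.67 + (6−17.33)²/17.33 + (17−8.67)²/8.67 + (17−17.33)²/17.33 = 20.5577
df = 4

test statistic = 20.558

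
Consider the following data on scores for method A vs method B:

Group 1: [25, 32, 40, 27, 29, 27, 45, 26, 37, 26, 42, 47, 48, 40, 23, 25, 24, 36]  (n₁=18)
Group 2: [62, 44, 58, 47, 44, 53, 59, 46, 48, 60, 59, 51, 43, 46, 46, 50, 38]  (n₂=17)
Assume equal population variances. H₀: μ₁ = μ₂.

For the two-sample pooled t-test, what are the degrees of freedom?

degrees of freedom = 33

df = n₁ + n₂ − 2 = 18 + 17 − 2 = 33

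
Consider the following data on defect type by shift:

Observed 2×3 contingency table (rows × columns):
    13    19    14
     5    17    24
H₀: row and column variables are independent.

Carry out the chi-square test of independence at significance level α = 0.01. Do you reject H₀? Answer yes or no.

reject H₀: no

Row totals [46, 46], col totals [18, 36, 38], n=92
χ² = (13−9.00)²/9.00 + (19−18.00)²/18.00 + (14−19.00)²/19.00 + (5−9.00)²/9.00 + (17−18.00)²/18.00 + (24−19.00)²/19.00 = 6.2982
df = 2
p-value (upper-tail) = 0.04289
At α=0.01: p ≥ α → fail to reject H₀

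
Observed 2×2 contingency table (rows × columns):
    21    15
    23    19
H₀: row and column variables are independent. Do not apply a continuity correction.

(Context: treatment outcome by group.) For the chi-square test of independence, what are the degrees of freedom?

df = (r−1)(c−1) = (2−1)·(2−1) = 1

degrees of freedom = 1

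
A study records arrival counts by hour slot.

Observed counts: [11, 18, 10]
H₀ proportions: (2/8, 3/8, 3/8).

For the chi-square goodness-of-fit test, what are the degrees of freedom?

df = k − 1 = 3 − 1 = 2

degrees of freedom = 2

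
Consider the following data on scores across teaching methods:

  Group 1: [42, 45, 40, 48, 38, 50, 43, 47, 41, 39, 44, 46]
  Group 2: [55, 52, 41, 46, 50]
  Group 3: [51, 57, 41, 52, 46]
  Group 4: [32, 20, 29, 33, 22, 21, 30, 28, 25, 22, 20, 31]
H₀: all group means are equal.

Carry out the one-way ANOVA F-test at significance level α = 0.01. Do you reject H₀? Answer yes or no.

reject H₀: yes

Group means [43.58, 48.80, 49.40, 26.08], grand mean 39.029
SSB = Σnᵢ(x̄ᵢ−x̄)² = 3275.137; SSW = ΣΣ(x−x̄ᵢ)² = 691.833
MSB = 3275.137/3 = 1091.7124; MSW = 691.833/30 = 23.0611
F = MSB/MSW = 47.3400
df = (3, 30)
p-value (upper-tail) = 0.00000
At α=0.01: p < α → reject H₀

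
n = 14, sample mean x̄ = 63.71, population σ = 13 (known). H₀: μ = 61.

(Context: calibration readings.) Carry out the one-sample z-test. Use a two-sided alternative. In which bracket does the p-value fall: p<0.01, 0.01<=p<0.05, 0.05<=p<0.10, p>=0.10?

SE = σ/√n = 13/√14 = 3.4744
z = (x̄−μ₀)/SE = (63.71−61)/3.4744 = 0.7800
p-value (two-sided) = 0.43540
→ bracket: p>=0.10

p-value bracket: p>=0.10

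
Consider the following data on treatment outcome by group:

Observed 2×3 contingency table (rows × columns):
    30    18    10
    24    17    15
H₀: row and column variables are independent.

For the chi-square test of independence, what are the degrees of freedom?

df = (r−1)(c−1) = (2−1)·(3−1) = 2

degrees of freedom = 2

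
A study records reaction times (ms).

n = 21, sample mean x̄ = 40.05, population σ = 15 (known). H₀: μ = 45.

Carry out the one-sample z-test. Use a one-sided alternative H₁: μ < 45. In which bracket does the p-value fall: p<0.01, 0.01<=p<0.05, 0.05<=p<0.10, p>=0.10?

SE = σ/√n = 15/√21 = 3.2733
z = (x̄−μ₀)/SE = (40.05−45)/3.2733 = -1.5122
p-value (one-sided, H₁ less) = 0.06524
→ bracket: 0.05<=p<0.10

p-value bracket: 0.05<=p<0.10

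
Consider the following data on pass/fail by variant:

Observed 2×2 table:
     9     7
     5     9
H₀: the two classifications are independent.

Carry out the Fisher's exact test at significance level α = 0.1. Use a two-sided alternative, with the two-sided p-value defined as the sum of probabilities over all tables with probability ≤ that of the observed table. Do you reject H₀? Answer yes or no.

reject H₀: no

Margins: r₁=16, r₂=14, c₁=14, c₂=16, n=30
p_obs = C(16,9)·C(14,5)/C(30,14); sum pmf over tables with pmf ≤ p_obs
p-value (two-sided) = 0.29888
At α=0.1: p ≥ α → fail to reject H₀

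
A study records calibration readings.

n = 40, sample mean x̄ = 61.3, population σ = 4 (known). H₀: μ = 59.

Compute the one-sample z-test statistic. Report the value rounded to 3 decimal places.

test statistic = 3.637

SE = σ/√n = 4/√40 = 0.6325
z = (x̄−μ₀)/SE = (61.3−59)/0.6325 = 3.6366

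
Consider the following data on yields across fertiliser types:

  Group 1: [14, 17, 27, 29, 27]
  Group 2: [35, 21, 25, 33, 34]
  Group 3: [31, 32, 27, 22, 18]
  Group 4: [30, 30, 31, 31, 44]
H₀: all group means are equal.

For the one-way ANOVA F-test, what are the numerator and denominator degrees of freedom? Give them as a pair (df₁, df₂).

k = 4 groups, N = 20 total
df = (k−1, N−k) = (4−1, 20−4) = (3, 16)

degrees of freedom = [3, 16]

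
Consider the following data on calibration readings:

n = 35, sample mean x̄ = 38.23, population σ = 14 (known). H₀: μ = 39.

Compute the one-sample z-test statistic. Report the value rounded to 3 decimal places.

SE = σ/√n = 14/√35 = 2.3664
z = (x̄−μ₀)/SE = (38.23−39)/2.3664 = -0.3254

test statistic = -0.325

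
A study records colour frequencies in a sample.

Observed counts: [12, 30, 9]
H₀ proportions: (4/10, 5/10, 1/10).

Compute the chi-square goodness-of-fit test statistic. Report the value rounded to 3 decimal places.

test statistic = 7.235

n = 51; E_i = n·p_i = [20.40, 25.50, 5.10]
χ² = (12−20.40)²/20.40 + (30−25.50)²/25.50 + (9−5.10)²/5.10 = 7.2353
df = 2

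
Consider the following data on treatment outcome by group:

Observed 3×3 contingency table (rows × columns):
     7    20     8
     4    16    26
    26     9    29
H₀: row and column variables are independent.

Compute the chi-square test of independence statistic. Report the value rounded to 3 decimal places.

test statistic = 30.355

Row totals [35, 46, 64], col totals [37, 45, 63], n=145
χ² = (7−8.93)²/8.93 + (20−10.86)²/10.86 + (8−15.21)²/15.21 + (4−11.74)²/11.74 + (16−14.28)²/14.28 + (26−19.99)²/19.99 + (26−16.33)²/16.33 + (9−19.86)²/19.86 + (29−27.81)²/27.81 = 30.3553
df = 4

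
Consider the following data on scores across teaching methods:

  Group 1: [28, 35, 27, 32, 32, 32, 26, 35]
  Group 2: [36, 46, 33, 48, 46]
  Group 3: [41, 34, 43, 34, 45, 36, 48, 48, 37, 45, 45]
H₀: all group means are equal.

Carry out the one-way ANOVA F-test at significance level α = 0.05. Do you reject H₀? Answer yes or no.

Group means [30.88, 41.80, 41.45], grand mean 38.000
SSB = Σnᵢ(x̄ᵢ−x̄)² = 609.598; SSW = ΣΣ(x−x̄ᵢ)² = 556.402
MSB = 609.598/2 = 304.7989; MSW = 556.402/21 = 26.4953
F = MSB/MSW = 11.5039
df = (2, 21)
p-value (upper-tail) = 0.00042
At α=0.05: p < α → reject H₀

reject H₀: yes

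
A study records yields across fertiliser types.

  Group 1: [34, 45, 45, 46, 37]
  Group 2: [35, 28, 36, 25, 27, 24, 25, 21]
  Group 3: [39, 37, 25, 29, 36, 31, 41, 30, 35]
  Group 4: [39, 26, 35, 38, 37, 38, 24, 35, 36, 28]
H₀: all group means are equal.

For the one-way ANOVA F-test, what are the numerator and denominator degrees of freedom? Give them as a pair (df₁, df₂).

degrees of freedom = [3, 28]

k = 4 groups, N = 32 total
df = (k−1, N−k) = (4−1, 32−4) = (3, 28)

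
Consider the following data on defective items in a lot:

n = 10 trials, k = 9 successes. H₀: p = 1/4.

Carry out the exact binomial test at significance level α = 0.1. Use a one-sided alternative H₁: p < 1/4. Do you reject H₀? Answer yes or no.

Exact binomial: n=10, k=9, p₀=1/4=0.2500
P(X≤9) from Σ C(n,i)·p₀^i·(1−p₀)^(n−i)
p-value (one-sided, H₁ less) = 1.00000
At α=0.1: p ≥ α → fail to reject H₀

reject H₀: no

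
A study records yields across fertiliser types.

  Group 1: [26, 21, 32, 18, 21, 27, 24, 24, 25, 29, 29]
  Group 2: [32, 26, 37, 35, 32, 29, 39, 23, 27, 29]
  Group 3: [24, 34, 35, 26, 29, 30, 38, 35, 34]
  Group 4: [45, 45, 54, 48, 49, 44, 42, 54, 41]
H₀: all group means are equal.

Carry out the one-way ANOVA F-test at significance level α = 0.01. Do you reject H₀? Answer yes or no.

reject H₀: yes

Group means [25.09, 30.90, 31.67, 46.89], grand mean 33.128
SSB = Σnᵢ(x̄ᵢ−x̄)² = 2483.661; SSW = ΣΣ(x−x̄ᵢ)² = 754.698
MSB = 2483.661/3 = 827.8870; MSW = 754.698/35 = 21.5628
F = MSB/MSW = 38.3942
df = (3, 35)
p-value (upper-tail) = 0.00000
At α=0.01: p < α → reject H₀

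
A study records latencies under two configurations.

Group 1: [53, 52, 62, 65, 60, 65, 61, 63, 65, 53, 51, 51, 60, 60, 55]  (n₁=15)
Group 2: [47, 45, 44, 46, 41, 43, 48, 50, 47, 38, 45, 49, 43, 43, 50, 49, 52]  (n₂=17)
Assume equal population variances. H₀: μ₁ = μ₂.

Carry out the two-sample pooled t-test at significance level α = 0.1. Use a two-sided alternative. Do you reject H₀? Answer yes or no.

reject H₀: yes

x̄₁=58.400, s₁=5.343, n₁=15
x̄₂=45.882, s₂=3.655, n₂=17
s_p² = [14·5.343² + 16·3.655²]/30 = 20.4455
SE = √(s_p²·(1/15+1/17)) = 1.6018
t = (58.400−45.882)/1.6018 = 7.8148
df = 30
p-value (two-sided) = 0.00000
At α=0.1: p < α → reject H₀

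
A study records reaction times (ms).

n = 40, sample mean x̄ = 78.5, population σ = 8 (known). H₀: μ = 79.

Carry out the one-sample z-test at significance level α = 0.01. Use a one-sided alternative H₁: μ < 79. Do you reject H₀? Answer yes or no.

SE = σ/√n = 8/√40 = 1.2649
z = (x̄−μ₀)/SE = (78.5−79)/1.2649 = -0.3953
p-value (one-sided, H₁ less) = 0.34632
At α=0.01: p ≥ α → fail to reject H₀

reject H₀: no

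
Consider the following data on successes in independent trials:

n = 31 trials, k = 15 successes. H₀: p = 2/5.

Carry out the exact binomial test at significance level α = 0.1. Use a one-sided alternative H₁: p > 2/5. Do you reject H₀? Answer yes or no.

Exact binomial: n=31, k=15, p₀=2/5=0.4000
P(X≥15) from Σ C(n,i)·p₀^i·(1−p₀)^(n−i)
p-value (one-sided, H₁ greater) = 0.21942
At α=0.1: p ≥ α → fail to reject H₀

reject H₀: no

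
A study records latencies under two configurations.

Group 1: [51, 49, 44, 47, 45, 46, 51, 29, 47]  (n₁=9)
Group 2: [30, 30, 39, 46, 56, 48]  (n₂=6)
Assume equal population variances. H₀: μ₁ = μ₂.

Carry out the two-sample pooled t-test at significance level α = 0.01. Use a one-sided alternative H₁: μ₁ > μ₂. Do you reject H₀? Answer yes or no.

x̄₁=45.444, s₁=6.635, n₁=9
x̄₂=41.500, s₂=10.426, n₂=6
s_p² = [8·6.635² + 5·10.426²]/13 = 68.9017
SE = √(s_p²·(1/9+1/6)) = 4.3749
t = (45.444−41.500)/4.3749 = 0.9016
df = 13
p-value (one-sided, H₁ greater) = 0.19183
At α=0.01: p ≥ α → fail to reject H₀

reject H₀: no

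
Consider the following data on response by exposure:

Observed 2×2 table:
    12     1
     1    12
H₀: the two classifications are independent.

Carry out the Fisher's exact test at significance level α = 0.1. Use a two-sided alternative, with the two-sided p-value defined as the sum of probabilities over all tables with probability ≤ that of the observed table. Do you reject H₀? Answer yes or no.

reject H₀: yes

Margins: r₁=13, r₂=13, c₁=13, c₂=13, n=26
p_obs = C(13,12)·C(13,1)/C(26,13); sum pmf over tables with pmf ≤ p_obs
p-value (two-sided) = 0.00003
At α=0.1: p < α → reject H₀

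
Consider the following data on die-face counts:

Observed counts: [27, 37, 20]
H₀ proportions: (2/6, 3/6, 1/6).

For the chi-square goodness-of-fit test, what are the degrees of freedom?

df = k − 1 = 3 − 1 = 2

degrees of freedom = 2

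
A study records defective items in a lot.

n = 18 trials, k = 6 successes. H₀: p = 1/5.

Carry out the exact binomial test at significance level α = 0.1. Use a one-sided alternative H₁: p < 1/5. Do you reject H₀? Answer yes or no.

reject H₀: no

Exact binomial: n=18, k=6, p₀=1/5=0.2000
P(X≤6) from Σ C(n,i)·p₀^i·(1−p₀)^(n−i)
p-value (one-sided, H₁ less) = 0.94873
At α=0.1: p ≥ α → fail to reject H₀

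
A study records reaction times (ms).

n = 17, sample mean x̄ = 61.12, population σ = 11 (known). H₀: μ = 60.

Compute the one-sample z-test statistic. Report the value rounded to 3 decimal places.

SE = σ/√n = 11/√17 = 2.6679
z = (x̄−μ₀)/SE = (61.12−60)/2.6679 = 0.4198

test statistic = 0.420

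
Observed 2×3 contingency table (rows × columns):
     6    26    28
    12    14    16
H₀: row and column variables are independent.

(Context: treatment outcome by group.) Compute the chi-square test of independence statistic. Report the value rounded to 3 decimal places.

Row totals [60, 42], col totals [18, 40, 44], n=102
χ² = (6−10.59)²/10.59 + (26−23.53)²/23.53 + (28−25.88)²/25.88 + (12−7.41)²/7.41 + (14−16.47)²/16.47 + (16−18.12)²/18.12 = 5.8794
df = 2

test statistic = 5.879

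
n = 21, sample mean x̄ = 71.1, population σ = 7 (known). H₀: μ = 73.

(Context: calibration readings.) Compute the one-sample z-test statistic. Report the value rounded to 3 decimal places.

test statistic = -1.244

SE = σ/√n = 7/√21 = 1.5275
z = (x̄−μ₀)/SE = (71.1−73)/1.5275 = -1.2438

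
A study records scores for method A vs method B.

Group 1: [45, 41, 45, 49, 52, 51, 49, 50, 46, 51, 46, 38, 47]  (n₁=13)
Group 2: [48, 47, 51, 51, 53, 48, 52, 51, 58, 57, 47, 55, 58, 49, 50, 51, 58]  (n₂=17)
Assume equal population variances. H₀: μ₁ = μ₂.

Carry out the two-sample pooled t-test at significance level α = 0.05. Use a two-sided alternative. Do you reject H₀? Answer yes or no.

x̄₁=46.923, s₁=4.092, n₁=13
x̄₂=52.000, s₂=3.889, n₂=17
s_p² = [12·4.092² + 16·3.889²]/28 = 15.8187
SE = √(s_p²·(1/13+1/17)) = 1.4654
t = (46.923−52.000)/1.4654 = -3.4646
df = 28
p-value (two-sided) = 0.00173
At α=0.05: p < α → reject H₀

reject H₀: yes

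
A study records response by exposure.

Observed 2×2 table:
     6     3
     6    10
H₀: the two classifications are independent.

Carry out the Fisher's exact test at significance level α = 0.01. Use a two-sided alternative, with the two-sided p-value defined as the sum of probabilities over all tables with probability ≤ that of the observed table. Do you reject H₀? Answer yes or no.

Margins: r₁=9, r₂=16, c₁=12, c₂=13, n=25
p_obs = C(9,6)·C(16,6)/C(25,12); sum pmf over tables with pmf ≤ p_obs
p-value (two-sided) = 0.22619
At α=0.01: p ≥ α → fail to reject H₀

reject H₀: no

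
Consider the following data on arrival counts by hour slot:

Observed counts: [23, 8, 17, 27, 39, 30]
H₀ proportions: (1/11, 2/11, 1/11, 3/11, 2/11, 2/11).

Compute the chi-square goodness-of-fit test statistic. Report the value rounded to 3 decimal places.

test statistic = 31.962

n = 144; E_i = n·p_i = [13.09, 26.18, 13.09, 39.27, 26.18, 26.18]
χ² = (23−13.09)²/13.09 + (8−26.18)²/26.18 + (17−13.09)²/13.09 + (27−39.27)²/39.27 + (39−26.18)²/26.18 + (30−26.18)²/26.18 = 31.9618
df = 5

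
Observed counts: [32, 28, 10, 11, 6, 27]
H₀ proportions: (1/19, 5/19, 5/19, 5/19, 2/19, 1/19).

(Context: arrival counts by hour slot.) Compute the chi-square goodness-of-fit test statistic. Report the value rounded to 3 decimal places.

n = 114; E_i = n·p_i = [6.00, 30.00, 30.00, 30.00, 12.00, 6.00]
χ² = (32−6.00)²/6.00 + (28−30.00)²/30.00 + (10−30.00)²/30.00 + (11−30.00)²/30.00 + (6−12.00)²/12.00 + (27−6.00)²/6.00 = 214.6667
df = 5

test statistic = 214.667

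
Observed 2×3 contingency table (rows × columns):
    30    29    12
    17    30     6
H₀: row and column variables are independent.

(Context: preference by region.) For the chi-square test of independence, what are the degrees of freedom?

degrees of freedom = 2

df = (r−1)(c−1) = (2−1)·(3−1) = 2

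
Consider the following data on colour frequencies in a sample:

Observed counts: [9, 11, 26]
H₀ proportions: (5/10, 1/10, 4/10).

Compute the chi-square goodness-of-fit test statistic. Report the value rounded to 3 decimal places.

n = 46; E_i = n·p_i = [23.00, 4.60, 18.40]
χ² = (9−23.00)²/23.00 + (11−4.60)²/4.60 + (26−18.40)²/18.40 = 20.5652
df = 2

test statistic = 20.565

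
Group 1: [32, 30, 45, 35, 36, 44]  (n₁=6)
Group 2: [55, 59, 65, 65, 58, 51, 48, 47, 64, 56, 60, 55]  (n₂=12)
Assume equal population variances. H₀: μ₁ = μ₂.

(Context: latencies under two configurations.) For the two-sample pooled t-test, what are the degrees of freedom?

df = n₁ + n₂ − 2 = 6 + 12 − 2 = 16

degrees of freedom = 16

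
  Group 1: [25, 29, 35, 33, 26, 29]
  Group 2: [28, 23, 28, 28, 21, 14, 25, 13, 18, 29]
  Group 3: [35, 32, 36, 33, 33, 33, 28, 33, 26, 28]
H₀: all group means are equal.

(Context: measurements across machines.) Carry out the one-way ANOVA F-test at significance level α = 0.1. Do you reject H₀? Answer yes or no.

Group means [29.50, 22.70, 31.70], grand mean 27.731
SSB = Σnᵢ(x̄ᵢ−x̄)² = 429.415; SSW = ΣΣ(x−x̄ᵢ)² = 495.700
MSB = 429.415/2 = 214.7077; MSW = 495.700/23 = 21.5522
F = MSB/MSW = 9.9622
df = (2, 23)
p-value (upper-tail) = 0.00077
At α=0.1: p < α → reject H₀

reject H₀: yes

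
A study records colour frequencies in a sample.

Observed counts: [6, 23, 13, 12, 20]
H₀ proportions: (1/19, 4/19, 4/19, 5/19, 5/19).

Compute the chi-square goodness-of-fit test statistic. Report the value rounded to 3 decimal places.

n = 74; E_i = n·p_i = [3.89, 15.58, 15.58, 19.47, 19.47]
χ² = (6−3.89)²/3.89 + (23−15.58)²/15.58 + (13−15.58)²/15.58 + (12−19.47)²/19.47 + (20−19.47)²/19.47 = 7.9824
df = 4

test statistic = 7.982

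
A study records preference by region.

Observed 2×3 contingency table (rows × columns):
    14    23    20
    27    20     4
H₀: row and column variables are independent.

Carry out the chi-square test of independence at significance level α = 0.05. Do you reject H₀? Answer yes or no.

reject H₀: yes

Row totals [57, 51], col totals [41, 43, 24], n=108
χ² = (14−21.64)²/21.64 + (23−22.69)²/22.69 + (20−12.67)²/12.67 + (27−19.36)²/19.36 + (20−20.31)²/20.31 + (4−11.33)²/11.33 = 14.7100
df = 2
p-value (upper-tail) = 0.00064
At α=0.05: p < α → reject H₀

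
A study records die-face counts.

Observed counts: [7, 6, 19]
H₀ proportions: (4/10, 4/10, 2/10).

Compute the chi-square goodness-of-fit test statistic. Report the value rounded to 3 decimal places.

test statistic = 31.047

n = 32; E_i = n·p_i = [12.80, 12.80, 6.40]
χ² = (7−12.80)²/12.80 + (6−12.80)²/12.80 + (19−6.40)²/6.40 = 31.0469
df = 2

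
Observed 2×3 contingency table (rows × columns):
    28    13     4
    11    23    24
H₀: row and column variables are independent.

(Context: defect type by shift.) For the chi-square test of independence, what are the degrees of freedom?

df = (r−1)(c−1) = (2−1)·(3−1) = 2

degrees of freedom = 2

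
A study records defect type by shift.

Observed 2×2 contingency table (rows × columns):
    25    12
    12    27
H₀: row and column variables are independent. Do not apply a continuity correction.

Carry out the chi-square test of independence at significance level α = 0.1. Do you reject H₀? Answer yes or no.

reject H₀: yes

Row totals [37, 39], col totals [37, 39], n=76
χ² = (25−18.01)²/18.01 + (12−18.99)²/18.99 + (12−18.99)²/18.99 + (27−20.01)²/20.01 = 10.2913
df = 1
p-value (upper-tail) = 0.00134
At α=0.1: p < α → reject H₀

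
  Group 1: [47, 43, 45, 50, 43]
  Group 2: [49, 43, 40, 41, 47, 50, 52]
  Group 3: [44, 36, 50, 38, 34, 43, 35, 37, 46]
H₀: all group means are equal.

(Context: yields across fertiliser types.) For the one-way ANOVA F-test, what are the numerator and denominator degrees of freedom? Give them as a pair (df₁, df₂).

k = 3 groups, N = 21 total
df = (k−1, N−k) = (3−1, 21−3) = (2, 18)

degrees of freedom = [2, 18]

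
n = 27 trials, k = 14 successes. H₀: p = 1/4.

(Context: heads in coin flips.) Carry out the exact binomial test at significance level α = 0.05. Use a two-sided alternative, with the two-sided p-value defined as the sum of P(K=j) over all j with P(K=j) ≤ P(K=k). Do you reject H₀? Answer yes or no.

reject H₀: yes

Exact binomial: n=27, k=14, p₀=1/4=0.2500
P(X=j) = C(n,j)·p₀^j·(1−p₀)^(n−j); p = Σ P(X=j) over j with P(X=j) ≤ P(X=14)
p-value (two-sided) = 0.00287
At α=0.05: p < α → reject H₀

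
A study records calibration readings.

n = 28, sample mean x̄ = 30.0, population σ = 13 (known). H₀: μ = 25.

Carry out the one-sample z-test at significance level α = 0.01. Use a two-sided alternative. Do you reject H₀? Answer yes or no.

SE = σ/√n = 13/√28 = 2.4568
z = (x̄−μ₀)/SE = (30.0−25)/2.4568 = 2.0352
p-value (two-sided) = 0.04183
At α=0.01: p ≥ α → fail to reject H₀

reject H₀: no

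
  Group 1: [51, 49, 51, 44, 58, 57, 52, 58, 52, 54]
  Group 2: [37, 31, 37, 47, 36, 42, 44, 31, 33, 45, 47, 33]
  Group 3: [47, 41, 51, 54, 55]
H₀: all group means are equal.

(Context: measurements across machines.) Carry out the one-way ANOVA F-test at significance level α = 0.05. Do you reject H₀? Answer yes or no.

reject H₀: yes

Group means [52.60, 38.58, 49.60], grand mean 45.815
SSB = Σnᵢ(x̄ᵢ−x̄)² = 1159.557; SSW = ΣΣ(x−x̄ᵢ)² = 716.517
MSB = 1159.557/2 = 579.7787; MSW = 716.517/24 = 29.8549
F = MSB/MSW = 19.4199
df = (2, 24)
p-value (upper-tail) = 0.00001
At α=0.05: p < α → reject H₀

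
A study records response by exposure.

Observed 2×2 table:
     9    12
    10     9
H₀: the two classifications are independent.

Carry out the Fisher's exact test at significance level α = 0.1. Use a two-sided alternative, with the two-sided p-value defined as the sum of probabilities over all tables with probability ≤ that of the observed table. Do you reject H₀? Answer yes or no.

Margins: r₁=21, r₂=19, c₁=19, c₂=21, n=40
p_obs = C(21,9)·C(19,10)/C(40,19); sum pmf over tables with pmf ≤ p_obs
p-value (two-sided) = 0.75181
At α=0.1: p ≥ α → fail to reject H₀

reject H₀: no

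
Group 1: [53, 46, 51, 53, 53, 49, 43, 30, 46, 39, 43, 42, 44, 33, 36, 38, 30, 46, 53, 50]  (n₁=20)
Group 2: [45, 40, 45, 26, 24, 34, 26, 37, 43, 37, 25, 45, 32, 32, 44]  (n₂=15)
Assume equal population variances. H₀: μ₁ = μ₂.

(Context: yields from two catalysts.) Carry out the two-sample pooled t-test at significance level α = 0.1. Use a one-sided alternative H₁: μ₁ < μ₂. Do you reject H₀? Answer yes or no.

x̄₁=43.900, s₁=7.573, n₁=20
x̄₂=35.667, s₂=7.898, n₂=15
s_p² = [19·7.573² + 14·7.898²]/33 = 59.4889
SE = √(s_p²·(1/20+1/15)) = 2.6345
t = (43.900−35.667)/2.6345 = 3.1252
df = 33
p-value (one-sided, H₁ less) = 0.99815
At α=0.1: p ≥ α → fail to reject H₀

reject H₀: no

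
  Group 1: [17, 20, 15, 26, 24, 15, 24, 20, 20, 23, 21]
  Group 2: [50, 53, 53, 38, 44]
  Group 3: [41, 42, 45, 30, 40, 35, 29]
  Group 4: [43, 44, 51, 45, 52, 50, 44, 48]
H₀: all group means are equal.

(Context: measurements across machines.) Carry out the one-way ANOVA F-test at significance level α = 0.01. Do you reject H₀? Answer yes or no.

Group means [20.45, 47.60, 37.43, 47.12], grand mean 35.548
SSB = Σnᵢ(x̄ᵢ−x̄)² = 4329.161; SSW = ΣΣ(x−x̄ᵢ)² = 622.517
MSB = 4329.161/3 = 1443.0536; MSW = 622.517/27 = 23.0562
F = MSB/MSW = 62.5886
df = (3, 27)
p-value (upper-tail) = 0.00000
At α=0.01: p < α → reject H₀

reject H₀: yes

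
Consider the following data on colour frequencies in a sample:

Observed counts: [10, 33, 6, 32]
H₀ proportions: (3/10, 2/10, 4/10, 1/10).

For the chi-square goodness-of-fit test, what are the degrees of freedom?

degrees of freedom = 3

df = k − 1 = 4 − 1 = 3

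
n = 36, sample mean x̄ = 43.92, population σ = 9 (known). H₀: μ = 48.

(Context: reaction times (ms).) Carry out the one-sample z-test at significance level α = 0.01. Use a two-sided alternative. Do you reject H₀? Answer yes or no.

reject H₀: yes

SE = σ/√n = 9/√36 = 1.5000
z = (x̄−μ₀)/SE = (43.92−48)/1.5000 = -2.7200
p-value (two-sided) = 0.00653
At α=0.01: p < α → reject H₀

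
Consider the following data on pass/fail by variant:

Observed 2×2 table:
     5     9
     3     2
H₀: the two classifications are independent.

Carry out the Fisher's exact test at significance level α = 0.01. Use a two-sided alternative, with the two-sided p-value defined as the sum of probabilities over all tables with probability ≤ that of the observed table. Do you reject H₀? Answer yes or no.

reject H₀: no

Margins: r₁=14, r₂=5, c₁=8, c₂=11, n=19
p_obs = C(14,5)·C(5,3)/C(19,8); sum pmf over tables with pmf ≤ p_obs
p-value (two-sided) = 0.60268
At α=0.01: p ≥ α → fail to reject H₀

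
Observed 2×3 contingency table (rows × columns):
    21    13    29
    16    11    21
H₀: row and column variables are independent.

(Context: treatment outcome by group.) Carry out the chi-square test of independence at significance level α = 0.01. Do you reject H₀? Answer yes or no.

reject H₀: no

Row totals [63, 48], col totals [37, 24, 50], n=111
χ² = (21−21.00)²/21.00 + (13−13.62)²/13.62 + (29−28.38)²/28.38 + (16−16.00)²/16.00 + (11−10.38)²/10.38 + (21−21.62)²/21.62 = 0.0971
df = 2
p-value (upper-tail) = 0.95262
At α=0.01: p ≥ α → fail to reject H₀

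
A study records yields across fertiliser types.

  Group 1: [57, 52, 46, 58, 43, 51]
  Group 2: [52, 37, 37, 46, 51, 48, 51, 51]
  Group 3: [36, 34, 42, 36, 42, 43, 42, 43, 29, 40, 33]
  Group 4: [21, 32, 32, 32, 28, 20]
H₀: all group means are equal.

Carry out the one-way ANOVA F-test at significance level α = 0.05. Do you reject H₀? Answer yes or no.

Group means [51.17, 46.62, 38.18, 27.50], grand mean 40.806
SSB = Σnᵢ(x̄ᵢ−x̄)² = 2052.994; SSW = ΣΣ(x−x̄ᵢ)² = 839.845
MSB = 2052.994/3 = 684.3313; MSW = 839.845/27 = 31.1054
F = MSB/MSW = 22.0004
df = (3, 27)
p-value (upper-tail) = 0.00000
At α=0.05: p < α → reject H₀

reject H₀: yes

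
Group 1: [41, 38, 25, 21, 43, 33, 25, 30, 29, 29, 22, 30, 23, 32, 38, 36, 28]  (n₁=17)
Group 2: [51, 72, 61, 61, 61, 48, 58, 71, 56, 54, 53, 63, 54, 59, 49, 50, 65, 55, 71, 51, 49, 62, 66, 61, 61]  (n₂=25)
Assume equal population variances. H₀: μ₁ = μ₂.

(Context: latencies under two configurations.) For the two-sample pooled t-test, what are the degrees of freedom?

degrees of freedom = 40

df = n₁ + n₂ − 2 = 17 + 25 − 2 = 40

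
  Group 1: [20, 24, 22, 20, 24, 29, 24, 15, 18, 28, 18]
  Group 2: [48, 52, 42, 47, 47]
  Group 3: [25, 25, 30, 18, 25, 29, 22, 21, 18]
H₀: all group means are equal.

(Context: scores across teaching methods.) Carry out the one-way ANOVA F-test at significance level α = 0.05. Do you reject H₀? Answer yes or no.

reject H₀: yes

Group means [22.00, 47.20, 23.67], grand mean 27.640
SSB = Σnᵢ(x̄ᵢ−x̄)² = 2404.960; SSW = ΣΣ(x−x̄ᵢ)² = 384.800
MSB = 2404.960/2 = 1202.4800; MSW = 384.800/22 = 17.4909
F = MSB/MSW = 68.7489
df = (2, 22)
p-value (upper-tail) = 0.00000
At α=0.05: p < α → reject H₀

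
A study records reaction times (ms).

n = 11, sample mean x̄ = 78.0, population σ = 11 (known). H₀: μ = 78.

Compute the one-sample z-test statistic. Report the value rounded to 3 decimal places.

test statistic = 0.000

SE = σ/√n = 11/√11 = 3.3166
z = (x̄−μ₀)/SE = (78.0−78)/3.3166 = 0.0000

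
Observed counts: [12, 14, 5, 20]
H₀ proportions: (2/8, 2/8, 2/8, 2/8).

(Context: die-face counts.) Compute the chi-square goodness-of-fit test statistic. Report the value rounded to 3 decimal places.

n = 51; E_i = n·p_i = [12.75, 12.75, 12.75, 12.75]
χ² = (12−12.75)²/12.75 + (14−12.75)²/12.75 + (5−12.75)²/12.75 + (20−12.75)²/12.75 = 9.0000
df = 3

test statistic = 9.000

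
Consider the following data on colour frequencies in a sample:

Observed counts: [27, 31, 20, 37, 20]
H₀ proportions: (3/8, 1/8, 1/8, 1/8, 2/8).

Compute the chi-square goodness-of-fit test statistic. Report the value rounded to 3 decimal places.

test statistic = 53.030

n = 135; E_i = n·p_i = [50.62, 16.88, 16.88, 16.88, 33.75]
χ² = (27−50.62)²/50.62 + (31−16.88)²/16.88 + (20−16.88)²/16.88 + (37−16.88)²/16.88 + (20−33.75)²/33.75 = 53.0296
df = 4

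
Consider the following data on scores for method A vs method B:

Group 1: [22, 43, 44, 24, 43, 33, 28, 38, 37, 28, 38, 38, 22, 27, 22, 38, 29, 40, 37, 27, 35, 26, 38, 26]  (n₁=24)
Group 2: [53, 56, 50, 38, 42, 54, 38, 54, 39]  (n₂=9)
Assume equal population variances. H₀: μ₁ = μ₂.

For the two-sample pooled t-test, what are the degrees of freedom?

df = n₁ + n₂ − 2 = 24 + 9 − 2 = 31

degrees of freedom = 31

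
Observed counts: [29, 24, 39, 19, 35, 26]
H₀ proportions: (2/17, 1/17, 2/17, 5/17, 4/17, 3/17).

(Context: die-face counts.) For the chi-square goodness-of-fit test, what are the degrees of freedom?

df = k − 1 = 6 − 1 = 5

degrees of freedom = 5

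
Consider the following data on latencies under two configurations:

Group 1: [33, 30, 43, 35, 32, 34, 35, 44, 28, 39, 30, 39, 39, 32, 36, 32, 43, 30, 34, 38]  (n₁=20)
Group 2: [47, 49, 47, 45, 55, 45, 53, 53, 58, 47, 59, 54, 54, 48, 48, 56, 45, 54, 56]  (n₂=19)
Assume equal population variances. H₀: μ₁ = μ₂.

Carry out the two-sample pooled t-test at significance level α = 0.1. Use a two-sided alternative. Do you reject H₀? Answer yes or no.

reject H₀: yes

x̄₁=35.300, s₁=4.714, n₁=20
x̄₂=51.211, s₂=4.662, n₂=19
s_p² = [19·4.714² + 18·4.662²]/37 = 21.9826
SE = √(s_p²·(1/20+1/19)) = 1.5020
t = (35.300−51.211)/1.5020 = -10.5926
df = 37
p-value (two-sided) = 0.00000
At α=0.1: p < α → reject H₀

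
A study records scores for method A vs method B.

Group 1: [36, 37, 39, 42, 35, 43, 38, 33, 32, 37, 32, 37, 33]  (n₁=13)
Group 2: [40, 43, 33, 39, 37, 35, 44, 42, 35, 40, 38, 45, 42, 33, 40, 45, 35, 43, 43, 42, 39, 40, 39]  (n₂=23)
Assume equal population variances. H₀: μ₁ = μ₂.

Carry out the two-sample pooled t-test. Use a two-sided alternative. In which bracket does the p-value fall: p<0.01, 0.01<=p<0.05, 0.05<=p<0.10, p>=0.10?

p-value bracket: 0.01<=p<0.05

x̄₁=36.462, s₁=3.526, n₁=13
x̄₂=39.652, s₂=3.638, n₂=23
s_p² = [12·3.526² + 22·3.638²]/34 = 12.9544
SE = √(s_p²·(1/13+1/23)) = 1.2489
t = (36.462−39.652)/1.2489 = -2.5548
df = 34
p-value (two-sided) = 0.01527
→ bracket: 0.01<=p<0.05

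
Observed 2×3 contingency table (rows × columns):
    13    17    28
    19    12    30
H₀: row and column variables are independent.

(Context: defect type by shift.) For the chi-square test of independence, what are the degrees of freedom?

df = (r−1)(c−1) = (2−1)·(3−1) = 2

degrees of freedom = 2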